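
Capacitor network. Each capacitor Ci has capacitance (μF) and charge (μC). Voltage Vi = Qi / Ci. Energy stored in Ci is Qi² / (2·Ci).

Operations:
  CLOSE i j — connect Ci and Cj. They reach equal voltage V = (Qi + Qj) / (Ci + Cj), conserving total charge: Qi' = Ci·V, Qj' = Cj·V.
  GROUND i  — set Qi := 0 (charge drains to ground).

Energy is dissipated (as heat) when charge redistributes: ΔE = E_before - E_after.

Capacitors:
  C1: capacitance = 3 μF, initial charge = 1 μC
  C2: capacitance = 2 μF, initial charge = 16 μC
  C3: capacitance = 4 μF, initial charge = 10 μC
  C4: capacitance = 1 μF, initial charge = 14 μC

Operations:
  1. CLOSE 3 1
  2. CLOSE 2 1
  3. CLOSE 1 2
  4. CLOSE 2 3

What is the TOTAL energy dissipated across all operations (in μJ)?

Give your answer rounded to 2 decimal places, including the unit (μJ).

Initial: C1(3μF, Q=1μC, V=0.33V), C2(2μF, Q=16μC, V=8.00V), C3(4μF, Q=10μC, V=2.50V), C4(1μF, Q=14μC, V=14.00V)
Op 1: CLOSE 3-1: Q_total=11.00, C_total=7.00, V=1.57; Q3=6.29, Q1=4.71; dissipated=4.024
Op 2: CLOSE 2-1: Q_total=20.71, C_total=5.00, V=4.14; Q2=8.29, Q1=12.43; dissipated=24.796
Op 3: CLOSE 1-2: Q_total=20.71, C_total=5.00, V=4.14; Q1=12.43, Q2=8.29; dissipated=0.000
Op 4: CLOSE 2-3: Q_total=14.57, C_total=6.00, V=2.43; Q2=4.86, Q3=9.71; dissipated=4.408
Total dissipated: 33.228 μJ

Answer: 33.23 μJ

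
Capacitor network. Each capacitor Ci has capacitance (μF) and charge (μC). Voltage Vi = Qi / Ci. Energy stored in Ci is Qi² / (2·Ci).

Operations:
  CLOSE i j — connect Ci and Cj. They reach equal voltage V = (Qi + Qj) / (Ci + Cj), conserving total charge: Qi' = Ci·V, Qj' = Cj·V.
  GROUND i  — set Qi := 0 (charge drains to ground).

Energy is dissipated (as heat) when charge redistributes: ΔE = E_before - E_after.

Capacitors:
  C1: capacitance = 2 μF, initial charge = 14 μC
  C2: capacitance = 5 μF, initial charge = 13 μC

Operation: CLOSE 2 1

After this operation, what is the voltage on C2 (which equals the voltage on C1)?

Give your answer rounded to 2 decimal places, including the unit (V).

Initial: C1(2μF, Q=14μC, V=7.00V), C2(5μF, Q=13μC, V=2.60V)
Op 1: CLOSE 2-1: Q_total=27.00, C_total=7.00, V=3.86; Q2=19.29, Q1=7.71; dissipated=13.829

Answer: 3.86 V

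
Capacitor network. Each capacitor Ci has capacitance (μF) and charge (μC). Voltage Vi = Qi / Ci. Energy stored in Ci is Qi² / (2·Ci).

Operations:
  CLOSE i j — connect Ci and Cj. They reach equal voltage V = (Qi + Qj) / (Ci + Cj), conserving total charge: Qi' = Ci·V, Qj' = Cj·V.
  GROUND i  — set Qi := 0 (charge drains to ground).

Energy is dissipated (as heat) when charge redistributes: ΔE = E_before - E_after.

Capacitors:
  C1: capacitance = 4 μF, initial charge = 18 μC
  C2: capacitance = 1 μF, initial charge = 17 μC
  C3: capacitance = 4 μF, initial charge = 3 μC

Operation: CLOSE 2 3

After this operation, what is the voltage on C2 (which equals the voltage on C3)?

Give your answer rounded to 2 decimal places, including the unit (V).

Initial: C1(4μF, Q=18μC, V=4.50V), C2(1μF, Q=17μC, V=17.00V), C3(4μF, Q=3μC, V=0.75V)
Op 1: CLOSE 2-3: Q_total=20.00, C_total=5.00, V=4.00; Q2=4.00, Q3=16.00; dissipated=105.625

Answer: 4.00 V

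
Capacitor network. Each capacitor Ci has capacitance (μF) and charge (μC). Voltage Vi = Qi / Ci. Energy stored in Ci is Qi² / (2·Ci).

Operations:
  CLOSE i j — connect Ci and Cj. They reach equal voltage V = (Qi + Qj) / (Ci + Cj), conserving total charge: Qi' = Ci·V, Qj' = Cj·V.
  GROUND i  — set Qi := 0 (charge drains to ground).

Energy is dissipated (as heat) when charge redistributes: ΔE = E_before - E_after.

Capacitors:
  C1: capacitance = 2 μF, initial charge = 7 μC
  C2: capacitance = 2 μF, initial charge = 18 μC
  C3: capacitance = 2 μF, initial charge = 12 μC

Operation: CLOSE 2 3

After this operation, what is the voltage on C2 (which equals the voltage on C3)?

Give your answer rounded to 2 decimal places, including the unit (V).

Answer: 7.50 V

Derivation:
Initial: C1(2μF, Q=7μC, V=3.50V), C2(2μF, Q=18μC, V=9.00V), C3(2μF, Q=12μC, V=6.00V)
Op 1: CLOSE 2-3: Q_total=30.00, C_total=4.00, V=7.50; Q2=15.00, Q3=15.00; dissipated=4.500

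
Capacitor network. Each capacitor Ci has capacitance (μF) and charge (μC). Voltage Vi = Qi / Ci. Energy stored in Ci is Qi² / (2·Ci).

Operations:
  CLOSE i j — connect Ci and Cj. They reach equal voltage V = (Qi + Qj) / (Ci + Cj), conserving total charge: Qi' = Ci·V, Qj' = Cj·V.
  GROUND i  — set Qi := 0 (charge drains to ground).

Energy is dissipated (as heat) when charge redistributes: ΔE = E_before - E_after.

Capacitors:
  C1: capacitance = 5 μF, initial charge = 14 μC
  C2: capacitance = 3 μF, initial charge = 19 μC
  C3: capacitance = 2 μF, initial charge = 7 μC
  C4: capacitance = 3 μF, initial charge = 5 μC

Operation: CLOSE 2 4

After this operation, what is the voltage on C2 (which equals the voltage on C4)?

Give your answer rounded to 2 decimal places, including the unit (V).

Initial: C1(5μF, Q=14μC, V=2.80V), C2(3μF, Q=19μC, V=6.33V), C3(2μF, Q=7μC, V=3.50V), C4(3μF, Q=5μC, V=1.67V)
Op 1: CLOSE 2-4: Q_total=24.00, C_total=6.00, V=4.00; Q2=12.00, Q4=12.00; dissipated=16.333

Answer: 4.00 V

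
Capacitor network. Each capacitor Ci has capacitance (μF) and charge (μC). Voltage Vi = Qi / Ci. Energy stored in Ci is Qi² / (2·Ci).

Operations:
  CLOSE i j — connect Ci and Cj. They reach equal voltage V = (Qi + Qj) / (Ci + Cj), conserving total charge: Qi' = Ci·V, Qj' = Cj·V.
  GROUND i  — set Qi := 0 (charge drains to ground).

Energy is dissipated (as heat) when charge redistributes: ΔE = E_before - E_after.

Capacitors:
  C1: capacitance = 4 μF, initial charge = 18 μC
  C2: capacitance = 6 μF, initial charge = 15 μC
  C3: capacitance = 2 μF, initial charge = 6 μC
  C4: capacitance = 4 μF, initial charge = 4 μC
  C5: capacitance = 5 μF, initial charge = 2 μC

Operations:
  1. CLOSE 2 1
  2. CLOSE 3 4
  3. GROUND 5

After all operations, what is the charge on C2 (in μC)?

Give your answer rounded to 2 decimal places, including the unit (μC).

Initial: C1(4μF, Q=18μC, V=4.50V), C2(6μF, Q=15μC, V=2.50V), C3(2μF, Q=6μC, V=3.00V), C4(4μF, Q=4μC, V=1.00V), C5(5μF, Q=2μC, V=0.40V)
Op 1: CLOSE 2-1: Q_total=33.00, C_total=10.00, V=3.30; Q2=19.80, Q1=13.20; dissipated=4.800
Op 2: CLOSE 3-4: Q_total=10.00, C_total=6.00, V=1.67; Q3=3.33, Q4=6.67; dissipated=2.667
Op 3: GROUND 5: Q5=0; energy lost=0.400
Final charges: Q1=13.20, Q2=19.80, Q3=3.33, Q4=6.67, Q5=0.00

Answer: 19.80 μC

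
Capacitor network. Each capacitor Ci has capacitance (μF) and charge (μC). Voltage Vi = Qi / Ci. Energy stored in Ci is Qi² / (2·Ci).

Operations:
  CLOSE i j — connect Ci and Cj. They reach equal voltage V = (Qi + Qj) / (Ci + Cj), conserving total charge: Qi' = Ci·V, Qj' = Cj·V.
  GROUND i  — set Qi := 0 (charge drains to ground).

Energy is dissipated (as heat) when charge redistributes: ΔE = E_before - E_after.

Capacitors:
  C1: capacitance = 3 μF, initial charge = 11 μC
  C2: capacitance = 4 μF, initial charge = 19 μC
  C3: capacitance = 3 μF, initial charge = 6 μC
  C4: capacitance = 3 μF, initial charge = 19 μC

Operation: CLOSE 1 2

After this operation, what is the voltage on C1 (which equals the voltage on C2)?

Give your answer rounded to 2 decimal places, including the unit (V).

Answer: 4.29 V

Derivation:
Initial: C1(3μF, Q=11μC, V=3.67V), C2(4μF, Q=19μC, V=4.75V), C3(3μF, Q=6μC, V=2.00V), C4(3μF, Q=19μC, V=6.33V)
Op 1: CLOSE 1-2: Q_total=30.00, C_total=7.00, V=4.29; Q1=12.86, Q2=17.14; dissipated=1.006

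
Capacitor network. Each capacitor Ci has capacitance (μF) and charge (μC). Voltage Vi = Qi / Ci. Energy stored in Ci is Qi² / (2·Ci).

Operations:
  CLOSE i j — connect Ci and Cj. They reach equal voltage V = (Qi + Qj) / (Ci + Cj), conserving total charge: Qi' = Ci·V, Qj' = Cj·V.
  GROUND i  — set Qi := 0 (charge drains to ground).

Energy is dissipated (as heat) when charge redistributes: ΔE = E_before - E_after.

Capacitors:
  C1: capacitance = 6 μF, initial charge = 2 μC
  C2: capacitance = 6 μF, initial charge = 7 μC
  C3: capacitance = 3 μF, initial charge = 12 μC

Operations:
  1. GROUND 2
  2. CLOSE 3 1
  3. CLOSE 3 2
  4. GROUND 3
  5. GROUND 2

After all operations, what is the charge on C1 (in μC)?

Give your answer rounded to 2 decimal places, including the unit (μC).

Initial: C1(6μF, Q=2μC, V=0.33V), C2(6μF, Q=7μC, V=1.17V), C3(3μF, Q=12μC, V=4.00V)
Op 1: GROUND 2: Q2=0; energy lost=4.083
Op 2: CLOSE 3-1: Q_total=14.00, C_total=9.00, V=1.56; Q3=4.67, Q1=9.33; dissipated=13.444
Op 3: CLOSE 3-2: Q_total=4.67, C_total=9.00, V=0.52; Q3=1.56, Q2=3.11; dissipated=2.420
Op 4: GROUND 3: Q3=0; energy lost=0.403
Op 5: GROUND 2: Q2=0; energy lost=0.807
Final charges: Q1=9.33, Q2=0.00, Q3=0.00

Answer: 9.33 μC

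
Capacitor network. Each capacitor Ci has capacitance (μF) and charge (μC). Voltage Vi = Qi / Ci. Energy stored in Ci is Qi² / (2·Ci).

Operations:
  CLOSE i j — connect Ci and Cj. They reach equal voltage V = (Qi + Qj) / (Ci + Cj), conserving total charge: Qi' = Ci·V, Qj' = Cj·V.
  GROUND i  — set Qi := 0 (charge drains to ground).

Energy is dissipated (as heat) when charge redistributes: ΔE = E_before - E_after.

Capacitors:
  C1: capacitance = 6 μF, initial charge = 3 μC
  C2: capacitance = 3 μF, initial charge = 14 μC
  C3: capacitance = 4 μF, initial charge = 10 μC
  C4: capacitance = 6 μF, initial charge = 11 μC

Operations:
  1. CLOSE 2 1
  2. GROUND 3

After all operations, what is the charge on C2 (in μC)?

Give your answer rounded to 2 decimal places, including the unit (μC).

Initial: C1(6μF, Q=3μC, V=0.50V), C2(3μF, Q=14μC, V=4.67V), C3(4μF, Q=10μC, V=2.50V), C4(6μF, Q=11μC, V=1.83V)
Op 1: CLOSE 2-1: Q_total=17.00, C_total=9.00, V=1.89; Q2=5.67, Q1=11.33; dissipated=17.361
Op 2: GROUND 3: Q3=0; energy lost=12.500
Final charges: Q1=11.33, Q2=5.67, Q3=0.00, Q4=11.00

Answer: 5.67 μC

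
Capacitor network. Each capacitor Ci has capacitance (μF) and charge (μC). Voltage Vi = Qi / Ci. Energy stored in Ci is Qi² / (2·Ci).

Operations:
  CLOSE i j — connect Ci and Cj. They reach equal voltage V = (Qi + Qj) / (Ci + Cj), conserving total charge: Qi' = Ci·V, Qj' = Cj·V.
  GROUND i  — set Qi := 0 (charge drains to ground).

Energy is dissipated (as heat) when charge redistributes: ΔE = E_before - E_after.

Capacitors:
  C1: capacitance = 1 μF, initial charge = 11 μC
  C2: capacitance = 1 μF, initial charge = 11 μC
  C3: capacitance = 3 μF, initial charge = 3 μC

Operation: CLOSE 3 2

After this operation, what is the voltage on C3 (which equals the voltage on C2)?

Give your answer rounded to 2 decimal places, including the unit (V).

Answer: 3.50 V

Derivation:
Initial: C1(1μF, Q=11μC, V=11.00V), C2(1μF, Q=11μC, V=11.00V), C3(3μF, Q=3μC, V=1.00V)
Op 1: CLOSE 3-2: Q_total=14.00, C_total=4.00, V=3.50; Q3=10.50, Q2=3.50; dissipated=37.500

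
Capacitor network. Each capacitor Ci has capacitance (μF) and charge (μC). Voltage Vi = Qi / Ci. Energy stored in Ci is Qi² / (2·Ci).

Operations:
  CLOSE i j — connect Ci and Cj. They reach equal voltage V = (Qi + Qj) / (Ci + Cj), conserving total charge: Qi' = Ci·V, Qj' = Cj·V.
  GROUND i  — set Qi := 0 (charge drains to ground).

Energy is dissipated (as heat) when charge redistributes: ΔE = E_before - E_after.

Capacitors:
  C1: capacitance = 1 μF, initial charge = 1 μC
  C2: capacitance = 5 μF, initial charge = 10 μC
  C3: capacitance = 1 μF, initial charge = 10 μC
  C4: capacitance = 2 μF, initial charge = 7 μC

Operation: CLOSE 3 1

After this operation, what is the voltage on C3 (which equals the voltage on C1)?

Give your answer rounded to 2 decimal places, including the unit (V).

Answer: 5.50 V

Derivation:
Initial: C1(1μF, Q=1μC, V=1.00V), C2(5μF, Q=10μC, V=2.00V), C3(1μF, Q=10μC, V=10.00V), C4(2μF, Q=7μC, V=3.50V)
Op 1: CLOSE 3-1: Q_total=11.00, C_total=2.00, V=5.50; Q3=5.50, Q1=5.50; dissipated=20.250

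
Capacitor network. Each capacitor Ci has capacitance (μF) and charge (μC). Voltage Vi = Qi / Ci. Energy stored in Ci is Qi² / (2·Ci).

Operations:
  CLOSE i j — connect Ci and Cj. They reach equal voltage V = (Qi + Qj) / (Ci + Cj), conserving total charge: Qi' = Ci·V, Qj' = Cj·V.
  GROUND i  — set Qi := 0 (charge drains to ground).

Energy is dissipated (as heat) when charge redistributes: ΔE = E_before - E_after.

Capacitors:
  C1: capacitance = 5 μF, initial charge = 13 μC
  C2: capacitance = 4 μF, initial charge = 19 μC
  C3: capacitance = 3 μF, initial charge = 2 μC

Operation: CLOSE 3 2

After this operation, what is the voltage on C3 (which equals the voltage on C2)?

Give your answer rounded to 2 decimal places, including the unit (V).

Answer: 3.00 V

Derivation:
Initial: C1(5μF, Q=13μC, V=2.60V), C2(4μF, Q=19μC, V=4.75V), C3(3μF, Q=2μC, V=0.67V)
Op 1: CLOSE 3-2: Q_total=21.00, C_total=7.00, V=3.00; Q3=9.00, Q2=12.00; dissipated=14.292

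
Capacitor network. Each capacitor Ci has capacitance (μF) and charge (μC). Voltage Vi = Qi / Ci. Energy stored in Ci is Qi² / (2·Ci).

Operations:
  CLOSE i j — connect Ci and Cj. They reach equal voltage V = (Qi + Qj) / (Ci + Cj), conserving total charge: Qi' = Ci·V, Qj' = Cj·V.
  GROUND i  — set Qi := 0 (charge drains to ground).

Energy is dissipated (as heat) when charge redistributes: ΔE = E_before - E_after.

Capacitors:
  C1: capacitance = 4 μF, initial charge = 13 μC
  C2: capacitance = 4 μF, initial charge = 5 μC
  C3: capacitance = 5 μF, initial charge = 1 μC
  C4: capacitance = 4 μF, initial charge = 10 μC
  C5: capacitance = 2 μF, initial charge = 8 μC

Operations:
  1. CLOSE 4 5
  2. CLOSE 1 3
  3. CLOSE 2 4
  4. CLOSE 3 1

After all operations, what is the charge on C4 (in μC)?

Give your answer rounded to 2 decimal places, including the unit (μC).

Initial: C1(4μF, Q=13μC, V=3.25V), C2(4μF, Q=5μC, V=1.25V), C3(5μF, Q=1μC, V=0.20V), C4(4μF, Q=10μC, V=2.50V), C5(2μF, Q=8μC, V=4.00V)
Op 1: CLOSE 4-5: Q_total=18.00, C_total=6.00, V=3.00; Q4=12.00, Q5=6.00; dissipated=1.500
Op 2: CLOSE 1-3: Q_total=14.00, C_total=9.00, V=1.56; Q1=6.22, Q3=7.78; dissipated=10.336
Op 3: CLOSE 2-4: Q_total=17.00, C_total=8.00, V=2.12; Q2=8.50, Q4=8.50; dissipated=3.062
Op 4: CLOSE 3-1: Q_total=14.00, C_total=9.00, V=1.56; Q3=7.78, Q1=6.22; dissipated=0.000
Final charges: Q1=6.22, Q2=8.50, Q3=7.78, Q4=8.50, Q5=6.00

Answer: 8.50 μC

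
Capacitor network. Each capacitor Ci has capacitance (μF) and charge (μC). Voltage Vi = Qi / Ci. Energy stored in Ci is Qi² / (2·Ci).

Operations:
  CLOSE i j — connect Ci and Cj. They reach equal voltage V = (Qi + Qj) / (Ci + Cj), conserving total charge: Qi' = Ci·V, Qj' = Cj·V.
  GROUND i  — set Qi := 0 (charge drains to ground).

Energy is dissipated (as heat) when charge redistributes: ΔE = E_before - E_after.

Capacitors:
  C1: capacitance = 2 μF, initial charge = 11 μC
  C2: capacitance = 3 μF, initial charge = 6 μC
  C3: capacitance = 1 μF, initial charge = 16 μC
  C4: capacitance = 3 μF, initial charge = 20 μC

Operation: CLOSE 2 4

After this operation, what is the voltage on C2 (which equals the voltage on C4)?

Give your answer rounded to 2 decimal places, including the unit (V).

Answer: 4.33 V

Derivation:
Initial: C1(2μF, Q=11μC, V=5.50V), C2(3μF, Q=6μC, V=2.00V), C3(1μF, Q=16μC, V=16.00V), C4(3μF, Q=20μC, V=6.67V)
Op 1: CLOSE 2-4: Q_total=26.00, C_total=6.00, V=4.33; Q2=13.00, Q4=13.00; dissipated=16.333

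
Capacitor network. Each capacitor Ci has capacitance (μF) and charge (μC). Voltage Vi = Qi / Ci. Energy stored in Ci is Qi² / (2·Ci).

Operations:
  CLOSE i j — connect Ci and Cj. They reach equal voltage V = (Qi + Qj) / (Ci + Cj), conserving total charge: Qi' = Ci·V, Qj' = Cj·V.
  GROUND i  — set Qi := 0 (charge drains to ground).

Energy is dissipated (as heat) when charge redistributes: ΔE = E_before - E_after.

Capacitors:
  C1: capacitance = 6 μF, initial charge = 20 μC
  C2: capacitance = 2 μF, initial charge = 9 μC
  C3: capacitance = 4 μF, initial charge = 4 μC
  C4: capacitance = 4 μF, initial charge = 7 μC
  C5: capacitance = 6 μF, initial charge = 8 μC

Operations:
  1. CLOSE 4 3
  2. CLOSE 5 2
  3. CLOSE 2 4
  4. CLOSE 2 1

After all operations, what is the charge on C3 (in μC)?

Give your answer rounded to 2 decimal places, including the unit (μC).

Initial: C1(6μF, Q=20μC, V=3.33V), C2(2μF, Q=9μC, V=4.50V), C3(4μF, Q=4μC, V=1.00V), C4(4μF, Q=7μC, V=1.75V), C5(6μF, Q=8μC, V=1.33V)
Op 1: CLOSE 4-3: Q_total=11.00, C_total=8.00, V=1.38; Q4=5.50, Q3=5.50; dissipated=0.562
Op 2: CLOSE 5-2: Q_total=17.00, C_total=8.00, V=2.12; Q5=12.75, Q2=4.25; dissipated=7.521
Op 3: CLOSE 2-4: Q_total=9.75, C_total=6.00, V=1.62; Q2=3.25, Q4=6.50; dissipated=0.375
Op 4: CLOSE 2-1: Q_total=23.25, C_total=8.00, V=2.91; Q2=5.81, Q1=17.44; dissipated=2.189
Final charges: Q1=17.44, Q2=5.81, Q3=5.50, Q4=6.50, Q5=12.75

Answer: 5.50 μC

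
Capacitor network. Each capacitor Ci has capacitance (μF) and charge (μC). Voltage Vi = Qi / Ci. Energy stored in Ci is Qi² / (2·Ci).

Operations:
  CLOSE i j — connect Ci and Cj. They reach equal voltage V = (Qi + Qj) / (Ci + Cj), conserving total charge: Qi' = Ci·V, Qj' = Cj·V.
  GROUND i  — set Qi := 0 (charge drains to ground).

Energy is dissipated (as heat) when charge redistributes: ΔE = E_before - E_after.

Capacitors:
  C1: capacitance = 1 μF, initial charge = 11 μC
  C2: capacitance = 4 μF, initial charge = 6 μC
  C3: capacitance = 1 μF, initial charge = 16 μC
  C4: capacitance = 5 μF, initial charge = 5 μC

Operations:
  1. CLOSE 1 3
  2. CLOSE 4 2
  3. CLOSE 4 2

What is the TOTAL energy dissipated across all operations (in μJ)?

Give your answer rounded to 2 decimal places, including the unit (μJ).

Initial: C1(1μF, Q=11μC, V=11.00V), C2(4μF, Q=6μC, V=1.50V), C3(1μF, Q=16μC, V=16.00V), C4(5μF, Q=5μC, V=1.00V)
Op 1: CLOSE 1-3: Q_total=27.00, C_total=2.00, V=13.50; Q1=13.50, Q3=13.50; dissipated=6.250
Op 2: CLOSE 4-2: Q_total=11.00, C_total=9.00, V=1.22; Q4=6.11, Q2=4.89; dissipated=0.278
Op 3: CLOSE 4-2: Q_total=11.00, C_total=9.00, V=1.22; Q4=6.11, Q2=4.89; dissipated=0.000
Total dissipated: 6.528 μJ

Answer: 6.53 μJ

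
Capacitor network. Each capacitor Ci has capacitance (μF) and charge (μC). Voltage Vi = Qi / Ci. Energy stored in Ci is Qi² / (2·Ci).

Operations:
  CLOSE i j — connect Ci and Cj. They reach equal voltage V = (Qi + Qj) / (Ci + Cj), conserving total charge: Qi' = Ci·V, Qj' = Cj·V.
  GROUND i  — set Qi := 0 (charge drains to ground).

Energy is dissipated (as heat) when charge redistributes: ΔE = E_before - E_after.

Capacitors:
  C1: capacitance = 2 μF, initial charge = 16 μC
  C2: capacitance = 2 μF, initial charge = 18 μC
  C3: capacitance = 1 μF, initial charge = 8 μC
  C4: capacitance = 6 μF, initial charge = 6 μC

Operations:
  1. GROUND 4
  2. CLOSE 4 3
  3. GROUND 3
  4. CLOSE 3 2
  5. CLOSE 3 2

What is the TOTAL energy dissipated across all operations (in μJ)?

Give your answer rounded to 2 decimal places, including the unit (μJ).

Answer: 58.08 μJ

Derivation:
Initial: C1(2μF, Q=16μC, V=8.00V), C2(2μF, Q=18μC, V=9.00V), C3(1μF, Q=8μC, V=8.00V), C4(6μF, Q=6μC, V=1.00V)
Op 1: GROUND 4: Q4=0; energy lost=3.000
Op 2: CLOSE 4-3: Q_total=8.00, C_total=7.00, V=1.14; Q4=6.86, Q3=1.14; dissipated=27.429
Op 3: GROUND 3: Q3=0; energy lost=0.653
Op 4: CLOSE 3-2: Q_total=18.00, C_total=3.00, V=6.00; Q3=6.00, Q2=12.00; dissipated=27.000
Op 5: CLOSE 3-2: Q_total=18.00, C_total=3.00, V=6.00; Q3=6.00, Q2=12.00; dissipated=0.000
Total dissipated: 58.082 μJ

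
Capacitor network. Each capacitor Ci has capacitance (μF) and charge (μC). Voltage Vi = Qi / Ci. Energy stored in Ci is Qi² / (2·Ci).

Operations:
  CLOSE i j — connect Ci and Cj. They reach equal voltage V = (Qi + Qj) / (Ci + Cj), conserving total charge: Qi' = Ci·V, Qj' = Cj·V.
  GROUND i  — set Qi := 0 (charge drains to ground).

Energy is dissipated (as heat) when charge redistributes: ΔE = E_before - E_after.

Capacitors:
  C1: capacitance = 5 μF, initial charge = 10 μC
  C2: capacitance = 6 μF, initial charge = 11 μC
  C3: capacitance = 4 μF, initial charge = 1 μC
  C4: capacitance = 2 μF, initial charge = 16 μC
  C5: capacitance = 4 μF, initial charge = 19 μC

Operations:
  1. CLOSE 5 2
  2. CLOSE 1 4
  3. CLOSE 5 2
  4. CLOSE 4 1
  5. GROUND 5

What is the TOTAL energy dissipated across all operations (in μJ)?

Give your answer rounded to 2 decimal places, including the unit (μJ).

Initial: C1(5μF, Q=10μC, V=2.00V), C2(6μF, Q=11μC, V=1.83V), C3(4μF, Q=1μC, V=0.25V), C4(2μF, Q=16μC, V=8.00V), C5(4μF, Q=19μC, V=4.75V)
Op 1: CLOSE 5-2: Q_total=30.00, C_total=10.00, V=3.00; Q5=12.00, Q2=18.00; dissipated=10.208
Op 2: CLOSE 1-4: Q_total=26.00, C_total=7.00, V=3.71; Q1=18.57, Q4=7.43; dissipated=25.714
Op 3: CLOSE 5-2: Q_total=30.00, C_total=10.00, V=3.00; Q5=12.00, Q2=18.00; dissipated=0.000
Op 4: CLOSE 4-1: Q_total=26.00, C_total=7.00, V=3.71; Q4=7.43, Q1=18.57; dissipated=0.000
Op 5: GROUND 5: Q5=0; energy lost=18.000
Total dissipated: 53.923 μJ

Answer: 53.92 μJ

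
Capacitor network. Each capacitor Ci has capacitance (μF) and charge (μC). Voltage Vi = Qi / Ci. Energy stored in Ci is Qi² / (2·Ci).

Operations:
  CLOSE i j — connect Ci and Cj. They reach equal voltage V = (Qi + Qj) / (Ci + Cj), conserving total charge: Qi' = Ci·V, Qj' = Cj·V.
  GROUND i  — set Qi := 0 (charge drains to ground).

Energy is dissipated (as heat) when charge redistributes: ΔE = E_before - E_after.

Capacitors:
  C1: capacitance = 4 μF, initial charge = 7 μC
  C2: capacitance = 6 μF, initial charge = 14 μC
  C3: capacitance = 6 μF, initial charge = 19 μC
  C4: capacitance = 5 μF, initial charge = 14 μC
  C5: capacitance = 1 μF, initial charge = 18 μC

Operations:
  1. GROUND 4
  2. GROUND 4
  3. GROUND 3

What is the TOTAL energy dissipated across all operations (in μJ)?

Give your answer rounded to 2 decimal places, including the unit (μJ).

Answer: 49.68 μJ

Derivation:
Initial: C1(4μF, Q=7μC, V=1.75V), C2(6μF, Q=14μC, V=2.33V), C3(6μF, Q=19μC, V=3.17V), C4(5μF, Q=14μC, V=2.80V), C5(1μF, Q=18μC, V=18.00V)
Op 1: GROUND 4: Q4=0; energy lost=19.600
Op 2: GROUND 4: Q4=0; energy lost=0.000
Op 3: GROUND 3: Q3=0; energy lost=30.083
Total dissipated: 49.683 μJ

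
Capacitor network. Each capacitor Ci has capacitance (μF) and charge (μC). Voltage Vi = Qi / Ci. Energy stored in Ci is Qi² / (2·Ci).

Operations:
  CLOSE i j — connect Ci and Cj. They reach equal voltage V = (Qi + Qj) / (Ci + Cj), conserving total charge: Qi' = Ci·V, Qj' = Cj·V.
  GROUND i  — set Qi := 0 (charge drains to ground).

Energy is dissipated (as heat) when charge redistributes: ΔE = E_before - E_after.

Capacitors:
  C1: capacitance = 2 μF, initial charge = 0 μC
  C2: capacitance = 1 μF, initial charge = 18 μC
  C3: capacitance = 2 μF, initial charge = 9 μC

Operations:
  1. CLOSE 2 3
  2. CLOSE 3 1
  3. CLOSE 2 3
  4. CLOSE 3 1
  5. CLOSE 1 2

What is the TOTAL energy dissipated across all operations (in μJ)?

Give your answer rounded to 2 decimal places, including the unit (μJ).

Answer: 109.31 μJ

Derivation:
Initial: C1(2μF, Q=0μC, V=0.00V), C2(1μF, Q=18μC, V=18.00V), C3(2μF, Q=9μC, V=4.50V)
Op 1: CLOSE 2-3: Q_total=27.00, C_total=3.00, V=9.00; Q2=9.00, Q3=18.00; dissipated=60.750
Op 2: CLOSE 3-1: Q_total=18.00, C_total=4.00, V=4.50; Q3=9.00, Q1=9.00; dissipated=40.500
Op 3: CLOSE 2-3: Q_total=18.00, C_total=3.00, V=6.00; Q2=6.00, Q3=12.00; dissipated=6.750
Op 4: CLOSE 3-1: Q_total=21.00, C_total=4.00, V=5.25; Q3=10.50, Q1=10.50; dissipated=1.125
Op 5: CLOSE 1-2: Q_total=16.50, C_total=3.00, V=5.50; Q1=11.00, Q2=5.50; dissipated=0.188
Total dissipated: 109.312 μJ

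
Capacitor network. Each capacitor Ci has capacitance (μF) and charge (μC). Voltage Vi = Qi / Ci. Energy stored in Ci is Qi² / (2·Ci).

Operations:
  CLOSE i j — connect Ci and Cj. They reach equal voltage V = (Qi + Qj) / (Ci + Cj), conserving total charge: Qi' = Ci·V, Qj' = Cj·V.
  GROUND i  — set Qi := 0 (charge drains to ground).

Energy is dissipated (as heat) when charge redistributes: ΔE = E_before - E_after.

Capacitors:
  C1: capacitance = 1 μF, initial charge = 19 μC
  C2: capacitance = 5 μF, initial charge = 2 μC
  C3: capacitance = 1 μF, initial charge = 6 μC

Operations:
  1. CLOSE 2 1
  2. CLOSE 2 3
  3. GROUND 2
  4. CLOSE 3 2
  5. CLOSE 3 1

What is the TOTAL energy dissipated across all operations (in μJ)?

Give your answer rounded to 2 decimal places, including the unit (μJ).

Answer: 193.52 μJ

Derivation:
Initial: C1(1μF, Q=19μC, V=19.00V), C2(5μF, Q=2μC, V=0.40V), C3(1μF, Q=6μC, V=6.00V)
Op 1: CLOSE 2-1: Q_total=21.00, C_total=6.00, V=3.50; Q2=17.50, Q1=3.50; dissipated=144.150
Op 2: CLOSE 2-3: Q_total=23.50, C_total=6.00, V=3.92; Q2=19.58, Q3=3.92; dissipated=2.604
Op 3: GROUND 2: Q2=0; energy lost=38.351
Op 4: CLOSE 3-2: Q_total=3.92, C_total=6.00, V=0.65; Q3=0.65, Q2=3.26; dissipated=6.392
Op 5: CLOSE 3-1: Q_total=4.15, C_total=2.00, V=2.08; Q3=2.08, Q1=2.08; dissipated=2.027
Total dissipated: 193.523 μJ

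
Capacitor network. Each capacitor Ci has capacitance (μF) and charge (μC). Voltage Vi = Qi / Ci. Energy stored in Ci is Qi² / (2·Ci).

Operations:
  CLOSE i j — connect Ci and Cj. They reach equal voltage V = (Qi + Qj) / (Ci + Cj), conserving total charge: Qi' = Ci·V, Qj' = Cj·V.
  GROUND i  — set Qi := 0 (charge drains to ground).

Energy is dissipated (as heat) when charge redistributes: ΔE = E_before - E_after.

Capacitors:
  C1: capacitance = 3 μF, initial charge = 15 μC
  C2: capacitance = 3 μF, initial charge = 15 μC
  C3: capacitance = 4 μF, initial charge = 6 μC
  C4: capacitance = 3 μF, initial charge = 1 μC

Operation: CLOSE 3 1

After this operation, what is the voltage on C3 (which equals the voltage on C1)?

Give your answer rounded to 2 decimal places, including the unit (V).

Initial: C1(3μF, Q=15μC, V=5.00V), C2(3μF, Q=15μC, V=5.00V), C3(4μF, Q=6μC, V=1.50V), C4(3μF, Q=1μC, V=0.33V)
Op 1: CLOSE 3-1: Q_total=21.00, C_total=7.00, V=3.00; Q3=12.00, Q1=9.00; dissipated=10.500

Answer: 3.00 V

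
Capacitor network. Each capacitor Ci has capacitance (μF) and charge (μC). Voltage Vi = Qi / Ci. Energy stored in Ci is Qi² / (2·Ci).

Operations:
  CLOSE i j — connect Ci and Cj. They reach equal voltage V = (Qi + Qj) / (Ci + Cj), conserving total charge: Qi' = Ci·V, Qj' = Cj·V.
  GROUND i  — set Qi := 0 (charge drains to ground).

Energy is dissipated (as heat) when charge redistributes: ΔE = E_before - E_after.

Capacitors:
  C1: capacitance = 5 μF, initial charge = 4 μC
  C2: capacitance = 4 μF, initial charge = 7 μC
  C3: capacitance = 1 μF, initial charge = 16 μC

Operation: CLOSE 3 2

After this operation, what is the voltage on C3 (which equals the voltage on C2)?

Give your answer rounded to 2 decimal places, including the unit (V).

Answer: 4.60 V

Derivation:
Initial: C1(5μF, Q=4μC, V=0.80V), C2(4μF, Q=7μC, V=1.75V), C3(1μF, Q=16μC, V=16.00V)
Op 1: CLOSE 3-2: Q_total=23.00, C_total=5.00, V=4.60; Q3=4.60, Q2=18.40; dissipated=81.225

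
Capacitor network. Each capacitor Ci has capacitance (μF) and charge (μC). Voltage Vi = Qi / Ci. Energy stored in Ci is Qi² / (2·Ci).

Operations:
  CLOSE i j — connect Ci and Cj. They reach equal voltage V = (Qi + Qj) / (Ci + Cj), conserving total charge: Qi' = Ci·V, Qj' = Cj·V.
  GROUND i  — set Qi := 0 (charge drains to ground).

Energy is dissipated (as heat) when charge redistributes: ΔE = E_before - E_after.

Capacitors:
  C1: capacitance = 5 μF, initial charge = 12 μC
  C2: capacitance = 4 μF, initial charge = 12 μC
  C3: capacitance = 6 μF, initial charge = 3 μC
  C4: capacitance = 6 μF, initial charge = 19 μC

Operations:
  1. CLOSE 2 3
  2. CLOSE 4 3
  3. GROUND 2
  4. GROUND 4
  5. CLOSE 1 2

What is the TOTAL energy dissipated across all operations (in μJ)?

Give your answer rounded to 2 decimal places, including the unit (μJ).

Answer: 38.90 μJ

Derivation:
Initial: C1(5μF, Q=12μC, V=2.40V), C2(4μF, Q=12μC, V=3.00V), C3(6μF, Q=3μC, V=0.50V), C4(6μF, Q=19μC, V=3.17V)
Op 1: CLOSE 2-3: Q_total=15.00, C_total=10.00, V=1.50; Q2=6.00, Q3=9.00; dissipated=7.500
Op 2: CLOSE 4-3: Q_total=28.00, C_total=12.00, V=2.33; Q4=14.00, Q3=14.00; dissipated=4.167
Op 3: GROUND 2: Q2=0; energy lost=4.500
Op 4: GROUND 4: Q4=0; energy lost=16.333
Op 5: CLOSE 1-2: Q_total=12.00, C_total=9.00, V=1.33; Q1=6.67, Q2=5.33; dissipated=6.400
Total dissipated: 38.900 μJ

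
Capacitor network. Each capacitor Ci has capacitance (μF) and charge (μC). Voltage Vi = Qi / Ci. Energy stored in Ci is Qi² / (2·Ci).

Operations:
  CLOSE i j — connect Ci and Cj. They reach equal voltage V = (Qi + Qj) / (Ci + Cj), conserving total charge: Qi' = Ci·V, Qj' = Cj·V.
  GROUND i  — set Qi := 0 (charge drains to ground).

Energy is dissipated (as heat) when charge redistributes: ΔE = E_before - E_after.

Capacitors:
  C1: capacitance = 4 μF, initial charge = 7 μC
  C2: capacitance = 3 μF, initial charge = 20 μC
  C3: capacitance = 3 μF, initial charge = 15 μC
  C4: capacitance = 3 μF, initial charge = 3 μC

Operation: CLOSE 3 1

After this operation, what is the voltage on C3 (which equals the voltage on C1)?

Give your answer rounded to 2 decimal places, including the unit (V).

Initial: C1(4μF, Q=7μC, V=1.75V), C2(3μF, Q=20μC, V=6.67V), C3(3μF, Q=15μC, V=5.00V), C4(3μF, Q=3μC, V=1.00V)
Op 1: CLOSE 3-1: Q_total=22.00, C_total=7.00, V=3.14; Q3=9.43, Q1=12.57; dissipated=9.054

Answer: 3.14 V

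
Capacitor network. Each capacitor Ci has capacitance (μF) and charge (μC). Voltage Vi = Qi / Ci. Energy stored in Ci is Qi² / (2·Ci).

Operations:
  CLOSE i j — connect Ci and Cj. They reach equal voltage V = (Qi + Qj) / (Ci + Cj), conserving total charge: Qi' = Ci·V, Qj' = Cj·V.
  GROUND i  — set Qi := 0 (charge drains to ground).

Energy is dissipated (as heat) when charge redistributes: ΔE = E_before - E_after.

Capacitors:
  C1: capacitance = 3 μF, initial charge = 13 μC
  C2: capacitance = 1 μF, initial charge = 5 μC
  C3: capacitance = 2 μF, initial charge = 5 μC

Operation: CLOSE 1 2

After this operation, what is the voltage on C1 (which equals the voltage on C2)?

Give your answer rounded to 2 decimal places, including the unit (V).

Answer: 4.50 V

Derivation:
Initial: C1(3μF, Q=13μC, V=4.33V), C2(1μF, Q=5μC, V=5.00V), C3(2μF, Q=5μC, V=2.50V)
Op 1: CLOSE 1-2: Q_total=18.00, C_total=4.00, V=4.50; Q1=13.50, Q2=4.50; dissipated=0.167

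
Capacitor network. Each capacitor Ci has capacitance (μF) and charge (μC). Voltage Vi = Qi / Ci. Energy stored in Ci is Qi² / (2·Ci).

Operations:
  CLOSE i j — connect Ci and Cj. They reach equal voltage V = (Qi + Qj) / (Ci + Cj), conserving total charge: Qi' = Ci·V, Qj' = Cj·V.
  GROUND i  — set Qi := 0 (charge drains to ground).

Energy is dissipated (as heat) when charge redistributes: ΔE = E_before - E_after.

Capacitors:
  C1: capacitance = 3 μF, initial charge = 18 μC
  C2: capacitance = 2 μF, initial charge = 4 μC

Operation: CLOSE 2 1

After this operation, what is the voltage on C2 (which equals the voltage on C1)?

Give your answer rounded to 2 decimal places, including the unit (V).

Answer: 4.40 V

Derivation:
Initial: C1(3μF, Q=18μC, V=6.00V), C2(2μF, Q=4μC, V=2.00V)
Op 1: CLOSE 2-1: Q_total=22.00, C_total=5.00, V=4.40; Q2=8.80, Q1=13.20; dissipated=9.600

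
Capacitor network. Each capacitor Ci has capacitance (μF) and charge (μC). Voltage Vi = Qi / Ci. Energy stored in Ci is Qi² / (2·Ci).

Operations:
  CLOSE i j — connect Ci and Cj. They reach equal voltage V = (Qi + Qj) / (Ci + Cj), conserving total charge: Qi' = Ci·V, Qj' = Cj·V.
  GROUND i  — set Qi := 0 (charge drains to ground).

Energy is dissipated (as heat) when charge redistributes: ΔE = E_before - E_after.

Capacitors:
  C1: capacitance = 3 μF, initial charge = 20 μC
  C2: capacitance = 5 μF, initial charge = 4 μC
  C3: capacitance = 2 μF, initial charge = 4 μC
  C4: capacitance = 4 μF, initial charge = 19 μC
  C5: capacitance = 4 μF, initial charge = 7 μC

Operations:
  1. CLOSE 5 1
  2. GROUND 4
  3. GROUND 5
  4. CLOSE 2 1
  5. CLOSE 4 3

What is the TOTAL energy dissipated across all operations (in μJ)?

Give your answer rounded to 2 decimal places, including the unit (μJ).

Initial: C1(3μF, Q=20μC, V=6.67V), C2(5μF, Q=4μC, V=0.80V), C3(2μF, Q=4μC, V=2.00V), C4(4μF, Q=19μC, V=4.75V), C5(4μF, Q=7μC, V=1.75V)
Op 1: CLOSE 5-1: Q_total=27.00, C_total=7.00, V=3.86; Q5=15.43, Q1=11.57; dissipated=20.720
Op 2: GROUND 4: Q4=0; energy lost=45.125
Op 3: GROUND 5: Q5=0; energy lost=29.755
Op 4: CLOSE 2-1: Q_total=15.57, C_total=8.00, V=1.95; Q2=9.73, Q1=5.84; dissipated=8.762
Op 5: CLOSE 4-3: Q_total=4.00, C_total=6.00, V=0.67; Q4=2.67, Q3=1.33; dissipated=2.667
Total dissipated: 107.029 μJ

Answer: 107.03 μJ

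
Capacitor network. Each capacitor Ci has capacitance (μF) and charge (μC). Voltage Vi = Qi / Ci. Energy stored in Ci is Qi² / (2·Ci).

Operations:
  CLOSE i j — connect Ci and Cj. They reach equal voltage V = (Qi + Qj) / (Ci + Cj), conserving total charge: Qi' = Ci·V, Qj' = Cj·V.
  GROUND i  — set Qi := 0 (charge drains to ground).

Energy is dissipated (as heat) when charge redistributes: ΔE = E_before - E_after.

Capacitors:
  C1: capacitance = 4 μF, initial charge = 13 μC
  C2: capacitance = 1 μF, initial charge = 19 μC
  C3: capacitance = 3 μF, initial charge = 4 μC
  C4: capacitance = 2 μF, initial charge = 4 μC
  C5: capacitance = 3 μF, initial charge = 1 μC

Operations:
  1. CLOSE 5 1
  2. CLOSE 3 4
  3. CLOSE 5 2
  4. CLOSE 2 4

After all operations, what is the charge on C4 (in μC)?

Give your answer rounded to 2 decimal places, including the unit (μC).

Answer: 6.30 μC

Derivation:
Initial: C1(4μF, Q=13μC, V=3.25V), C2(1μF, Q=19μC, V=19.00V), C3(3μF, Q=4μC, V=1.33V), C4(2μF, Q=4μC, V=2.00V), C5(3μF, Q=1μC, V=0.33V)
Op 1: CLOSE 5-1: Q_total=14.00, C_total=7.00, V=2.00; Q5=6.00, Q1=8.00; dissipated=7.292
Op 2: CLOSE 3-4: Q_total=8.00, C_total=5.00, V=1.60; Q3=4.80, Q4=3.20; dissipated=0.267
Op 3: CLOSE 5-2: Q_total=25.00, C_total=4.00, V=6.25; Q5=18.75, Q2=6.25; dissipated=108.375
Op 4: CLOSE 2-4: Q_total=9.45, C_total=3.00, V=3.15; Q2=3.15, Q4=6.30; dissipated=7.207
Final charges: Q1=8.00, Q2=3.15, Q3=4.80, Q4=6.30, Q5=18.75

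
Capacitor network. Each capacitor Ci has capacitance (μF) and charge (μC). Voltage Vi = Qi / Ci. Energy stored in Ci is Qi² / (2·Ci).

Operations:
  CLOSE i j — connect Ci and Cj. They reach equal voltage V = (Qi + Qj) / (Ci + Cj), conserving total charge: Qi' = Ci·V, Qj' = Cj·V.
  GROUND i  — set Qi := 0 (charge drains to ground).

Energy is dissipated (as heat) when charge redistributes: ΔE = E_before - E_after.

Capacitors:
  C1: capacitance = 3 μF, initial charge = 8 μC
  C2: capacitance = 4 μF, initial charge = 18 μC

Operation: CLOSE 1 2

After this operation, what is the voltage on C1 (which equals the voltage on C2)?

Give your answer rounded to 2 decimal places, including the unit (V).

Answer: 3.71 V

Derivation:
Initial: C1(3μF, Q=8μC, V=2.67V), C2(4μF, Q=18μC, V=4.50V)
Op 1: CLOSE 1-2: Q_total=26.00, C_total=7.00, V=3.71; Q1=11.14, Q2=14.86; dissipated=2.881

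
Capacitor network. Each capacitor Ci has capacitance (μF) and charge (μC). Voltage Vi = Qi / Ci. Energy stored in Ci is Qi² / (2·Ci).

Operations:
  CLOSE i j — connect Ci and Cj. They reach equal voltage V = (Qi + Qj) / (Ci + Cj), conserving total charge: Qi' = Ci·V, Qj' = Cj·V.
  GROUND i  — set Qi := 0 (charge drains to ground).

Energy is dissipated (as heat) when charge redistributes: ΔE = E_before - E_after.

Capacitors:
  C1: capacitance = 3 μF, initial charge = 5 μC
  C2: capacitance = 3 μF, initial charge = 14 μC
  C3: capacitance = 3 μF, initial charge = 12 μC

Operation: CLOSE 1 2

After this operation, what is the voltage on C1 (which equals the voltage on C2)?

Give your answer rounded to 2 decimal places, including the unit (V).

Initial: C1(3μF, Q=5μC, V=1.67V), C2(3μF, Q=14μC, V=4.67V), C3(3μF, Q=12μC, V=4.00V)
Op 1: CLOSE 1-2: Q_total=19.00, C_total=6.00, V=3.17; Q1=9.50, Q2=9.50; dissipated=6.750

Answer: 3.17 V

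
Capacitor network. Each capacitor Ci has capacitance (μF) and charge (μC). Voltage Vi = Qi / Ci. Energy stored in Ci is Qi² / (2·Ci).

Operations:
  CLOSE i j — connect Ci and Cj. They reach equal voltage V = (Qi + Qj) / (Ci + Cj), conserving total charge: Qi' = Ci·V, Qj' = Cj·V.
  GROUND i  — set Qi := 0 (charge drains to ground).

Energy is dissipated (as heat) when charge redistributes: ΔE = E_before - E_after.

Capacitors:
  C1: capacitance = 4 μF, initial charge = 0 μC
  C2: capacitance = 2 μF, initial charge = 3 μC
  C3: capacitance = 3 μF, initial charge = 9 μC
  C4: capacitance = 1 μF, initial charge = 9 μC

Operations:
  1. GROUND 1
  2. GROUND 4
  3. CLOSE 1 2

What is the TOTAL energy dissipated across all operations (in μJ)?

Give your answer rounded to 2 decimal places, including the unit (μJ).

Answer: 42.00 μJ

Derivation:
Initial: C1(4μF, Q=0μC, V=0.00V), C2(2μF, Q=3μC, V=1.50V), C3(3μF, Q=9μC, V=3.00V), C4(1μF, Q=9μC, V=9.00V)
Op 1: GROUND 1: Q1=0; energy lost=0.000
Op 2: GROUND 4: Q4=0; energy lost=40.500
Op 3: CLOSE 1-2: Q_total=3.00, C_total=6.00, V=0.50; Q1=2.00, Q2=1.00; dissipated=1.500
Total dissipated: 42.000 μJ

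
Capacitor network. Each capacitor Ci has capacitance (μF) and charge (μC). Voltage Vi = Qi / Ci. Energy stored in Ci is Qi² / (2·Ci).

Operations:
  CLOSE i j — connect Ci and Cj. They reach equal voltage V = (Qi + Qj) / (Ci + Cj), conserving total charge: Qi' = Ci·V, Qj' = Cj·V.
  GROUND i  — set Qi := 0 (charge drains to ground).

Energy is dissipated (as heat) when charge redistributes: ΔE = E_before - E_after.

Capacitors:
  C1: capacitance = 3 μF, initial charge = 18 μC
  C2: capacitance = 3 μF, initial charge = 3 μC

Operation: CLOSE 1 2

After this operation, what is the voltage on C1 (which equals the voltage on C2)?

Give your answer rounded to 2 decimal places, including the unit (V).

Initial: C1(3μF, Q=18μC, V=6.00V), C2(3μF, Q=3μC, V=1.00V)
Op 1: CLOSE 1-2: Q_total=21.00, C_total=6.00, V=3.50; Q1=10.50, Q2=10.50; dissipated=18.750

Answer: 3.50 V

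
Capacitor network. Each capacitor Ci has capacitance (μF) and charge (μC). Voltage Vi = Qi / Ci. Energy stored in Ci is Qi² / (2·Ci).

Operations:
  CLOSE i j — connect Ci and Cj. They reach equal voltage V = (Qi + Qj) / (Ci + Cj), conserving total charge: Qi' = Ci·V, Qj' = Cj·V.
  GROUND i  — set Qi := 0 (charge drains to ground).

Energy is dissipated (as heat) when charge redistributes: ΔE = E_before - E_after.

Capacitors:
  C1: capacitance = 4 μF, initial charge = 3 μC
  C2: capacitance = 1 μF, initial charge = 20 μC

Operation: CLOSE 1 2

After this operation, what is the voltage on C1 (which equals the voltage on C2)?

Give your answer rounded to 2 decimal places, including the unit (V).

Answer: 4.60 V

Derivation:
Initial: C1(4μF, Q=3μC, V=0.75V), C2(1μF, Q=20μC, V=20.00V)
Op 1: CLOSE 1-2: Q_total=23.00, C_total=5.00, V=4.60; Q1=18.40, Q2=4.60; dissipated=148.225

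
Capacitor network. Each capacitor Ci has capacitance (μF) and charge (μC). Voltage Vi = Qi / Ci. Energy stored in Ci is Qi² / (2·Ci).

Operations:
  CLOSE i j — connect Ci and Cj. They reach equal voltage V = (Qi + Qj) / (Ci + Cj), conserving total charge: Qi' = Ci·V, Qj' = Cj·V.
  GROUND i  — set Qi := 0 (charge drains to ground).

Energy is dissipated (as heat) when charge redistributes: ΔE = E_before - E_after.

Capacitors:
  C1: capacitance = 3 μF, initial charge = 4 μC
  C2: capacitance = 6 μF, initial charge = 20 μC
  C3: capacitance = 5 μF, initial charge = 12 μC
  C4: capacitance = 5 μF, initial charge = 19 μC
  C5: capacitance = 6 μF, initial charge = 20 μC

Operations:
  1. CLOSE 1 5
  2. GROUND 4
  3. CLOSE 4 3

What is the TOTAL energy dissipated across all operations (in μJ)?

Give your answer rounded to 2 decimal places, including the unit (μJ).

Initial: C1(3μF, Q=4μC, V=1.33V), C2(6μF, Q=20μC, V=3.33V), C3(5μF, Q=12μC, V=2.40V), C4(5μF, Q=19μC, V=3.80V), C5(6μF, Q=20μC, V=3.33V)
Op 1: CLOSE 1-5: Q_total=24.00, C_total=9.00, V=2.67; Q1=8.00, Q5=16.00; dissipated=4.000
Op 2: GROUND 4: Q4=0; energy lost=36.100
Op 3: CLOSE 4-3: Q_total=12.00, C_total=10.00, V=1.20; Q4=6.00, Q3=6.00; dissipated=7.200
Total dissipated: 47.300 μJ

Answer: 47.30 μJ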